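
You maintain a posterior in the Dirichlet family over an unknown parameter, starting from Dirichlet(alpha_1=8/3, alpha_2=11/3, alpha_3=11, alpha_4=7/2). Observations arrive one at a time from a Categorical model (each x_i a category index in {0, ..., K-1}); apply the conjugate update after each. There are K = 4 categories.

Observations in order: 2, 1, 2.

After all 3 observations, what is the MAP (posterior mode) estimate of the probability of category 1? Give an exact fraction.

22/119

obs 1: x=2 → posterior Dirichlet(8/3, 11/3, 12, 7/2)
obs 2: x=1 → posterior Dirichlet(8/3, 14/3, 12, 7/2)
obs 3: x=2 → posterior Dirichlet(8/3, 14/3, 13, 7/2)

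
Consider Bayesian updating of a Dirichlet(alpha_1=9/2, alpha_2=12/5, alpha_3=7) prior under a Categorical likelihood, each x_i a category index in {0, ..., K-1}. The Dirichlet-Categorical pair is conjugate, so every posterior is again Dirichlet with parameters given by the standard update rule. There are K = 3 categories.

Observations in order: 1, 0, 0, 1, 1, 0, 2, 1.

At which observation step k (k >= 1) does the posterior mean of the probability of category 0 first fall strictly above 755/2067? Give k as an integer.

obs 1: x=1 → posterior Dirichlet(9/2, 17/5, 7)
obs 2: x=0 → posterior Dirichlet(11/2, 17/5, 7)
obs 3: x=0 → posterior Dirichlet(13/2, 17/5, 7)
obs 4: x=1 → posterior Dirichlet(13/2, 22/5, 7)
obs 5: x=1 → posterior Dirichlet(13/2, 27/5, 7)
obs 6: x=0 → posterior Dirichlet(15/2, 27/5, 7)
obs 7: x=2 → posterior Dirichlet(15/2, 27/5, 8)
obs 8: x=1 → posterior Dirichlet(15/2, 32/5, 8)

k = 3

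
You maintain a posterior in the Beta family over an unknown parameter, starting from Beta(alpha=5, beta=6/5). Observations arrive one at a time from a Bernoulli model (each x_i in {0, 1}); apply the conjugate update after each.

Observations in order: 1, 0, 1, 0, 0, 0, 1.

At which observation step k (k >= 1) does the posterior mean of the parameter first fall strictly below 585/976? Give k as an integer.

k = 6

obs 1: x=1 → posterior Beta(6, 6/5)
obs 2: x=0 → posterior Beta(6, 11/5)
obs 3: x=1 → posterior Beta(7, 11/5)
obs 4: x=0 → posterior Beta(7, 16/5)
obs 5: x=0 → posterior Beta(7, 21/5)
obs 6: x=0 → posterior Beta(7, 26/5)
obs 7: x=1 → posterior Beta(8, 26/5)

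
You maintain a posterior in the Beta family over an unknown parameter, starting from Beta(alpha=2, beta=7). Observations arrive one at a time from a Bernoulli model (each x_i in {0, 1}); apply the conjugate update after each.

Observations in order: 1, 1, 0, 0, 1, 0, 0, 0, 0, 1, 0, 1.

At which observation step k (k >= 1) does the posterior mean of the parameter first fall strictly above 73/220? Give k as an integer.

k = 2

obs 1: x=1 → posterior Beta(3, 7)
obs 2: x=1 → posterior Beta(4, 7)
obs 3: x=0 → posterior Beta(4, 8)
obs 4: x=0 → posterior Beta(4, 9)
obs 5: x=1 → posterior Beta(5, 9)
obs 6: x=0 → posterior Beta(5, 10)
obs 7: x=0 → posterior Beta(5, 11)
obs 8: x=0 → posterior Beta(5, 12)
obs 9: x=0 → posterior Beta(5, 13)
obs 10: x=1 → posterior Beta(6, 13)
obs 11: x=0 → posterior Beta(6, 14)
obs 12: x=1 → posterior Beta(7, 14)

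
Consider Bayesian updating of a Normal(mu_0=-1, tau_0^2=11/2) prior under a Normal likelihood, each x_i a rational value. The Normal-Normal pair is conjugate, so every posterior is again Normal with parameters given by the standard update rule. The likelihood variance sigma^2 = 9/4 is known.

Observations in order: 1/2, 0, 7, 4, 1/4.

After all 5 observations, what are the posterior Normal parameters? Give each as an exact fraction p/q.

mu_0=499/238, tau_0^2=99/238

obs 1: x=1/2 → posterior Normal(2/31, 99/62)
obs 2: x=0 → posterior Normal(2/53, 99/106)
obs 3: x=7 → posterior Normal(52/25, 33/50)
obs 4: x=4 → posterior Normal(244/97, 99/194)
obs 5: x=1/4 → posterior Normal(499/238, 99/238)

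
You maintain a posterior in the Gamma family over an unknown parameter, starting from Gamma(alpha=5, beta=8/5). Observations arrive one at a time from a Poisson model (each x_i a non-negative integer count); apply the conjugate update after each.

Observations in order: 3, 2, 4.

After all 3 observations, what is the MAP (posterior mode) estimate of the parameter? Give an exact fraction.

obs 1: x=3 → posterior Gamma(8, 13/5)
obs 2: x=2 → posterior Gamma(10, 18/5)
obs 3: x=4 → posterior Gamma(14, 23/5)

65/23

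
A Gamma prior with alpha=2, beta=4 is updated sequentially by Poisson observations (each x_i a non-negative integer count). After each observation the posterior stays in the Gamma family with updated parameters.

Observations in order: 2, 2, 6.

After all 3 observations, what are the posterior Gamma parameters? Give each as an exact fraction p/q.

alpha=12, beta=7

obs 1: x=2 → posterior Gamma(4, 5)
obs 2: x=2 → posterior Gamma(6, 6)
obs 3: x=6 → posterior Gamma(12, 7)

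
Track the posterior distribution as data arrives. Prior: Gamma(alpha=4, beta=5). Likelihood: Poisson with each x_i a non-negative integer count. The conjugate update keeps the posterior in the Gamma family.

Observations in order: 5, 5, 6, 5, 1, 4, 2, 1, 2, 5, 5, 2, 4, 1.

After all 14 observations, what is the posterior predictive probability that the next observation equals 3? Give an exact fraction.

19393177877319954947262704798541703726523300737798358820587750869767561/90071992547409920000000000000000000000000000000000000000000000000000000

obs 1: x=5 → posterior Gamma(9, 6)
obs 2: x=5 → posterior Gamma(14, 7)
obs 3: x=6 → posterior Gamma(20, 8)
obs 4: x=5 → posterior Gamma(25, 9)
obs 5: x=1 → posterior Gamma(26, 10)
obs 6: x=4 → posterior Gamma(30, 11)
obs 7: x=2 → posterior Gamma(32, 12)
obs 8: x=1 → posterior Gamma(33, 13)
obs 9: x=2 → posterior Gamma(35, 14)
obs 10: x=5 → posterior Gamma(40, 15)
obs 11: x=5 → posterior Gamma(45, 16)
obs 12: x=2 → posterior Gamma(47, 17)
obs 13: x=4 → posterior Gamma(51, 18)
obs 14: x=1 → posterior Gamma(52, 19)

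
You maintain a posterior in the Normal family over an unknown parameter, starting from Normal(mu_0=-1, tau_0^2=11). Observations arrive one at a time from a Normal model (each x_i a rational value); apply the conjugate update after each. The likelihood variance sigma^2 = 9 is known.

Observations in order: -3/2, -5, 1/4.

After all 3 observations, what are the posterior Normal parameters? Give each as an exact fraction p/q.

obs 1: x=-3/2 → posterior Normal(-51/40, 99/20)
obs 2: x=-5 → posterior Normal(-161/62, 99/31)
obs 3: x=1/4 → posterior Normal(-311/168, 33/14)

mu_0=-311/168, tau_0^2=33/14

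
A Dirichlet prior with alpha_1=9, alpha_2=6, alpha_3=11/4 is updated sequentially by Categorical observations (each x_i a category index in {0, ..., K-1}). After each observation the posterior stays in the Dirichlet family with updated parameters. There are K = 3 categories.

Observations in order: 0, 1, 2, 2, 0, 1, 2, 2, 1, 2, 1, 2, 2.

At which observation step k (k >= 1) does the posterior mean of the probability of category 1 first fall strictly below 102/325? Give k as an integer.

k = 5

obs 1: x=0 → posterior Dirichlet(10, 6, 11/4)
obs 2: x=1 → posterior Dirichlet(10, 7, 11/4)
obs 3: x=2 → posterior Dirichlet(10, 7, 15/4)
obs 4: x=2 → posterior Dirichlet(10, 7, 19/4)
obs 5: x=0 → posterior Dirichlet(11, 7, 19/4)
obs 6: x=1 → posterior Dirichlet(11, 8, 19/4)
obs 7: x=2 → posterior Dirichlet(11, 8, 23/4)
obs 8: x=2 → posterior Dirichlet(11, 8, 27/4)
obs 9: x=1 → posterior Dirichlet(11, 9, 27/4)
obs 10: x=2 → posterior Dirichlet(11, 9, 31/4)
obs 11: x=1 → posterior Dirichlet(11, 10, 31/4)
obs 12: x=2 → posterior Dirichlet(11, 10, 35/4)
obs 13: x=2 → posterior Dirichlet(11, 10, 39/4)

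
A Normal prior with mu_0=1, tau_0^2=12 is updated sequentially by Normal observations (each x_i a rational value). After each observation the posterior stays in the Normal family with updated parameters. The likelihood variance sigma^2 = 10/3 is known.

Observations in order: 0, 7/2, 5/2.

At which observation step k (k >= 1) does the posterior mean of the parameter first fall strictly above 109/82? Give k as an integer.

k = 2

obs 1: x=0 → posterior Normal(5/23, 60/23)
obs 2: x=7/2 → posterior Normal(68/41, 60/41)
obs 3: x=5/2 → posterior Normal(113/59, 60/59)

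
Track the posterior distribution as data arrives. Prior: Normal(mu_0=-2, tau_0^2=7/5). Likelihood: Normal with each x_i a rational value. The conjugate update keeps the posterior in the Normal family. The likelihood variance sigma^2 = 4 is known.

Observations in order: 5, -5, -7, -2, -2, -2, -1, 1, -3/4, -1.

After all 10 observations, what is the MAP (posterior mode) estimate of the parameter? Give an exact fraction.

-191/120

obs 1: x=5 → posterior Normal(-5/27, 28/27)
obs 2: x=-5 → posterior Normal(-20/17, 14/17)
obs 3: x=-7 → posterior Normal(-89/41, 28/41)
obs 4: x=-2 → posterior Normal(-103/48, 7/12)
obs 5: x=-2 → posterior Normal(-117/55, 28/55)
obs 6: x=-2 → posterior Normal(-131/62, 14/31)
obs 7: x=-1 → posterior Normal(-2, 28/69)
obs 8: x=1 → posterior Normal(-131/76, 7/19)
obs 9: x=-3/4 → posterior Normal(-545/332, 28/83)
obs 10: x=-1 → posterior Normal(-191/120, 14/45)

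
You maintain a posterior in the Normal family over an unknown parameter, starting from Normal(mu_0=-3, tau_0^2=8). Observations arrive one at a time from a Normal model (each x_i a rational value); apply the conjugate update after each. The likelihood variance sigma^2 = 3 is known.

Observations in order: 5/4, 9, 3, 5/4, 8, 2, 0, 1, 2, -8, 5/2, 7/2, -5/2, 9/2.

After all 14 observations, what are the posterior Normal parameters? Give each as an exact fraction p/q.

mu_0=211/115, tau_0^2=24/115

obs 1: x=5/4 → posterior Normal(1/11, 24/11)
obs 2: x=9 → posterior Normal(73/19, 24/19)
obs 3: x=3 → posterior Normal(97/27, 8/9)
obs 4: x=5/4 → posterior Normal(107/35, 24/35)
obs 5: x=8 → posterior Normal(171/43, 24/43)
obs 6: x=2 → posterior Normal(11/3, 8/17)
obs 7: x=0 → posterior Normal(187/59, 24/59)
obs 8: x=1 → posterior Normal(195/67, 24/67)
obs 9: x=2 → posterior Normal(211/75, 8/25)
obs 10: x=-8 → posterior Normal(147/83, 24/83)
obs 11: x=5/2 → posterior Normal(167/91, 24/91)
obs 12: x=7/2 → posterior Normal(65/33, 8/33)
obs 13: x=-5/2 → posterior Normal(175/107, 24/107)
obs 14: x=9/2 → posterior Normal(211/115, 24/115)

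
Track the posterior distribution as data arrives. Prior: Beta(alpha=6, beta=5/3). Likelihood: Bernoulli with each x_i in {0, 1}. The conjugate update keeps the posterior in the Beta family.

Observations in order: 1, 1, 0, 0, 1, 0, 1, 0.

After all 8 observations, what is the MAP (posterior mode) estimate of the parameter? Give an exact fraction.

obs 1: x=1 → posterior Beta(7, 5/3)
obs 2: x=1 → posterior Beta(8, 5/3)
obs 3: x=0 → posterior Beta(8, 8/3)
obs 4: x=0 → posterior Beta(8, 11/3)
obs 5: x=1 → posterior Beta(9, 11/3)
obs 6: x=0 → posterior Beta(9, 14/3)
obs 7: x=1 → posterior Beta(10, 14/3)
obs 8: x=0 → posterior Beta(10, 17/3)

27/41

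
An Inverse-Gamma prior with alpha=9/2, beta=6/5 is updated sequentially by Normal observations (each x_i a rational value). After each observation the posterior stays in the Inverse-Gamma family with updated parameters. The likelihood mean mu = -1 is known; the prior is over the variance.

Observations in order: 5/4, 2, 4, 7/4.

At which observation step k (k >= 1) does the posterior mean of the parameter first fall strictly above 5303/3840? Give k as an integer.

k = 2

obs 1: x=5/4 → posterior Inverse-Gamma(5, 597/160)
obs 2: x=2 → posterior Inverse-Gamma(11/2, 1317/160)
obs 3: x=4 → posterior Inverse-Gamma(6, 3317/160)
obs 4: x=7/4 → posterior Inverse-Gamma(13/2, 1961/80)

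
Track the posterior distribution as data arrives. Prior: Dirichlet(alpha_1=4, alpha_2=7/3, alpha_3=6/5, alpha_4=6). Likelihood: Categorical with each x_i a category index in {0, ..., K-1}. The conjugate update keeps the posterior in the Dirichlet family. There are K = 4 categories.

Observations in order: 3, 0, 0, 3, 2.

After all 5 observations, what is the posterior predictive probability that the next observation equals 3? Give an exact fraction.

60/139

obs 1: x=3 → posterior Dirichlet(4, 7/3, 6/5, 7)
obs 2: x=0 → posterior Dirichlet(5, 7/3, 6/5, 7)
obs 3: x=0 → posterior Dirichlet(6, 7/3, 6/5, 7)
obs 4: x=3 → posterior Dirichlet(6, 7/3, 6/5, 8)
obs 5: x=2 → posterior Dirichlet(6, 7/3, 11/5, 8)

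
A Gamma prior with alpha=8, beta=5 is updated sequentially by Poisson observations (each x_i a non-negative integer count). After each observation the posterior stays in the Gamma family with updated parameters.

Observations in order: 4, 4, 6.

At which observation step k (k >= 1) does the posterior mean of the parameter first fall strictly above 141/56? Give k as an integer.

k = 3

obs 1: x=4 → posterior Gamma(12, 6)
obs 2: x=4 → posterior Gamma(16, 7)
obs 3: x=6 → posterior Gamma(22, 8)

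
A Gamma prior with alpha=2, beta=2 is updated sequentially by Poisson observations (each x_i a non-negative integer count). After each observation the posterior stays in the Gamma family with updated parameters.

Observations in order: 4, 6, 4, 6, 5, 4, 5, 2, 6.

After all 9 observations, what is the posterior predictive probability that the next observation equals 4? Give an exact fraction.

393973064317981996832389994987852741845873953732655/2106582905093090225307311406329297760399803843346432

obs 1: x=4 → posterior Gamma(6, 3)
obs 2: x=6 → posterior Gamma(12, 4)
obs 3: x=4 → posterior Gamma(16, 5)
obs 4: x=6 → posterior Gamma(22, 6)
obs 5: x=5 → posterior Gamma(27, 7)
obs 6: x=4 → posterior Gamma(31, 8)
obs 7: x=5 → posterior Gamma(36, 9)
obs 8: x=2 → posterior Gamma(38, 10)
obs 9: x=6 → posterior Gamma(44, 11)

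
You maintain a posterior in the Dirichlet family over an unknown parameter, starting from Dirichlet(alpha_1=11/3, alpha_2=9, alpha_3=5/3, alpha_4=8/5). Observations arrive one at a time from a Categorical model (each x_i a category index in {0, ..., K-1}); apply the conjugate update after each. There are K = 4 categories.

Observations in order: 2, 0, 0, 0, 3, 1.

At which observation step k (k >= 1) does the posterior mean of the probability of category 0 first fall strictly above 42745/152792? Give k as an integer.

k = 3

obs 1: x=2 → posterior Dirichlet(11/3, 9, 8/3, 8/5)
obs 2: x=0 → posterior Dirichlet(14/3, 9, 8/3, 8/5)
obs 3: x=0 → posterior Dirichlet(17/3, 9, 8/3, 8/5)
obs 4: x=0 → posterior Dirichlet(20/3, 9, 8/3, 8/5)
obs 5: x=3 → posterior Dirichlet(20/3, 9, 8/3, 13/5)
obs 6: x=1 → posterior Dirichlet(20/3, 10, 8/3, 13/5)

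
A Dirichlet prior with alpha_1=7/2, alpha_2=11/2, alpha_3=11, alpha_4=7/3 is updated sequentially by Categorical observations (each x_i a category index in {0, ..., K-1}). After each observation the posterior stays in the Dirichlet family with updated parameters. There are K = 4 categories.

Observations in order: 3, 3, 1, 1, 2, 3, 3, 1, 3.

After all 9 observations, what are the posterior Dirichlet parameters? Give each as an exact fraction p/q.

obs 1: x=3 → posterior Dirichlet(7/2, 11/2, 11, 10/3)
obs 2: x=3 → posterior Dirichlet(7/2, 11/2, 11, 13/3)
obs 3: x=1 → posterior Dirichlet(7/2, 13/2, 11, 13/3)
obs 4: x=1 → posterior Dirichlet(7/2, 15/2, 11, 13/3)
obs 5: x=2 → posterior Dirichlet(7/2, 15/2, 12, 13/3)
obs 6: x=3 → posterior Dirichlet(7/2, 15/2, 12, 16/3)
obs 7: x=3 → posterior Dirichlet(7/2, 15/2, 12, 19/3)
obs 8: x=1 → posterior Dirichlet(7/2, 17/2, 12, 19/3)
obs 9: x=3 → posterior Dirichlet(7/2, 17/2, 12, 22/3)

alpha_1=7/2, alpha_2=17/2, alpha_3=12, alpha_4=22/3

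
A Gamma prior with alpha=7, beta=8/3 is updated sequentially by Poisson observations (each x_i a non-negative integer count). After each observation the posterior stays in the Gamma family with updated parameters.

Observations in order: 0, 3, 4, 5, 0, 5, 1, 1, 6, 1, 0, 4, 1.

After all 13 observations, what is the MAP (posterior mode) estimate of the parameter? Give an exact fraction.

111/47

obs 1: x=0 → posterior Gamma(7, 11/3)
obs 2: x=3 → posterior Gamma(10, 14/3)
obs 3: x=4 → posterior Gamma(14, 17/3)
obs 4: x=5 → posterior Gamma(19, 20/3)
obs 5: x=0 → posterior Gamma(19, 23/3)
obs 6: x=5 → posterior Gamma(24, 26/3)
obs 7: x=1 → posterior Gamma(25, 29/3)
obs 8: x=1 → posterior Gamma(26, 32/3)
obs 9: x=6 → posterior Gamma(32, 35/3)
obs 10: x=1 → posterior Gamma(33, 38/3)
obs 11: x=0 → posterior Gamma(33, 41/3)
obs 12: x=4 → posterior Gamma(37, 44/3)
obs 13: x=1 → posterior Gamma(38, 47/3)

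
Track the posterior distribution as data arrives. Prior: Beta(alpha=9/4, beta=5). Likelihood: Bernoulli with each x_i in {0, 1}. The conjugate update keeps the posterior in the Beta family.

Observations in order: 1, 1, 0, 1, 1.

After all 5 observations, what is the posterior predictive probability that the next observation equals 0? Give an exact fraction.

obs 1: x=1 → posterior Beta(13/4, 5)
obs 2: x=1 → posterior Beta(17/4, 5)
obs 3: x=0 → posterior Beta(17/4, 6)
obs 4: x=1 → posterior Beta(21/4, 6)
obs 5: x=1 → posterior Beta(25/4, 6)

24/49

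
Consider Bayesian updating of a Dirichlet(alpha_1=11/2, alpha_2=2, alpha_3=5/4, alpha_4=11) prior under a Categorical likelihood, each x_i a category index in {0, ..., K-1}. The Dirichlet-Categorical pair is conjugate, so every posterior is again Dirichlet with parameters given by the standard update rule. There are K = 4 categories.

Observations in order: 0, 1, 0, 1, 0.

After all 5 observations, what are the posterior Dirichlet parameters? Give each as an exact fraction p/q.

obs 1: x=0 → posterior Dirichlet(13/2, 2, 5/4, 11)
obs 2: x=1 → posterior Dirichlet(13/2, 3, 5/4, 11)
obs 3: x=0 → posterior Dirichlet(15/2, 3, 5/4, 11)
obs 4: x=1 → posterior Dirichlet(15/2, 4, 5/4, 11)
obs 5: x=0 → posterior Dirichlet(17/2, 4, 5/4, 11)

alpha_1=17/2, alpha_2=4, alpha_3=5/4, alpha_4=11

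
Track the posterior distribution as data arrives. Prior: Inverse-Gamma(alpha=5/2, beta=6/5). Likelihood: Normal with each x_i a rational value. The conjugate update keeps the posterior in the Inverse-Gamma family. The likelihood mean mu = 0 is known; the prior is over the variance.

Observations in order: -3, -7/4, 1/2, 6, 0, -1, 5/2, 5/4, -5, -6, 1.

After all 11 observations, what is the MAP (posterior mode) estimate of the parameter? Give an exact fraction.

4861/720

obs 1: x=-3 → posterior Inverse-Gamma(3, 57/10)
obs 2: x=-7/4 → posterior Inverse-Gamma(7/2, 1157/160)
obs 3: x=1/2 → posterior Inverse-Gamma(4, 1177/160)
obs 4: x=6 → posterior Inverse-Gamma(9/2, 4057/160)
obs 5: x=0 → posterior Inverse-Gamma(5, 4057/160)
obs 6: x=-1 → posterior Inverse-Gamma(11/2, 4137/160)
obs 7: x=5/2 → posterior Inverse-Gamma(6, 4637/160)
obs 8: x=5/4 → posterior Inverse-Gamma(13/2, 2381/80)
obs 9: x=-5 → posterior Inverse-Gamma(7, 3381/80)
obs 10: x=-6 → posterior Inverse-Gamma(15/2, 4821/80)
obs 11: x=1 → posterior Inverse-Gamma(8, 4861/80)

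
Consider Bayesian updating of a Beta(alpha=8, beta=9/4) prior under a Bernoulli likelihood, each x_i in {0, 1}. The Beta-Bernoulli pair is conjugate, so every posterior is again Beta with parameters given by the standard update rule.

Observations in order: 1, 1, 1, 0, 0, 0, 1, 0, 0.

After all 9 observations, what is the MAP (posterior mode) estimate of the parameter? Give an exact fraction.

obs 1: x=1 → posterior Beta(9, 9/4)
obs 2: x=1 → posterior Beta(10, 9/4)
obs 3: x=1 → posterior Beta(11, 9/4)
obs 4: x=0 → posterior Beta(11, 13/4)
obs 5: x=0 → posterior Beta(11, 17/4)
obs 6: x=0 → posterior Beta(11, 21/4)
obs 7: x=1 → posterior Beta(12, 21/4)
obs 8: x=0 → posterior Beta(12, 25/4)
obs 9: x=0 → posterior Beta(12, 29/4)

44/69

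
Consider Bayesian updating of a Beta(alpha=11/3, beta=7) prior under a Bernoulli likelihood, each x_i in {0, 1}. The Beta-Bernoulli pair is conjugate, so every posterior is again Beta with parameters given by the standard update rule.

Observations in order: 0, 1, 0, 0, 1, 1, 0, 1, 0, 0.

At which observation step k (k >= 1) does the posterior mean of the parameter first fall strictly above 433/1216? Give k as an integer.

k = 2

obs 1: x=0 → posterior Beta(11/3, 8)
obs 2: x=1 → posterior Beta(14/3, 8)
obs 3: x=0 → posterior Beta(14/3, 9)
obs 4: x=0 → posterior Beta(14/3, 10)
obs 5: x=1 → posterior Beta(17/3, 10)
obs 6: x=1 → posterior Beta(20/3, 10)
obs 7: x=0 → posterior Beta(20/3, 11)
obs 8: x=1 → posterior Beta(23/3, 11)
obs 9: x=0 → posterior Beta(23/3, 12)
obs 10: x=0 → posterior Beta(23/3, 13)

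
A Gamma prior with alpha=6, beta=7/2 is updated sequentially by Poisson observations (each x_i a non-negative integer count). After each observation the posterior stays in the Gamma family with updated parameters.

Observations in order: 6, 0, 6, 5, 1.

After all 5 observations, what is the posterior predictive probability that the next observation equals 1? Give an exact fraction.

16293536223101371422888197621808/93076495688256089536609610280499

obs 1: x=6 → posterior Gamma(12, 9/2)
obs 2: x=0 → posterior Gamma(12, 11/2)
obs 3: x=6 → posterior Gamma(18, 13/2)
obs 4: x=5 → posterior Gamma(23, 15/2)
obs 5: x=1 → posterior Gamma(24, 17/2)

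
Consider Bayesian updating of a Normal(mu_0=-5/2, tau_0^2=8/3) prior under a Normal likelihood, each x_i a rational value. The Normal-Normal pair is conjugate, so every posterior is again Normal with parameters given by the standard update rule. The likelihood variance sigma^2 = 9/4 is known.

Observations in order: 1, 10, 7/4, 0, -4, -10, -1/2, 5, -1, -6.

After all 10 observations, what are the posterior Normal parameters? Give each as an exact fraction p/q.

mu_0=-375/694, tau_0^2=72/347

obs 1: x=1 → posterior Normal(-71/118, 72/59)
obs 2: x=10 → posterior Normal(569/182, 72/91)
obs 3: x=7/4 → posterior Normal(227/82, 24/41)
obs 4: x=0 → posterior Normal(681/310, 72/155)
obs 5: x=-4 → posterior Normal(25/22, 72/187)
obs 6: x=-10 → posterior Normal(-215/438, 24/73)
obs 7: x=-1/2 → posterior Normal(-247/502, 72/251)
obs 8: x=5 → posterior Normal(73/566, 72/283)
obs 9: x=-1 → posterior Normal(1/70, 8/35)
obs 10: x=-6 → posterior Normal(-375/694, 72/347)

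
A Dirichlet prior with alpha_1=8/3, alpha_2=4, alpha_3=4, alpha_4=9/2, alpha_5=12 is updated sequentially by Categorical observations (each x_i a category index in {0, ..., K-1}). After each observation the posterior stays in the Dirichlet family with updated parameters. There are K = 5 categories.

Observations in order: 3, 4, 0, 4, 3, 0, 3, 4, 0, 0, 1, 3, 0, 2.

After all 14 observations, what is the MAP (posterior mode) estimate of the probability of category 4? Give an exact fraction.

12/31

obs 1: x=3 → posterior Dirichlet(8/3, 4, 4, 11/2, 12)
obs 2: x=4 → posterior Dirichlet(8/3, 4, 4, 11/2, 13)
obs 3: x=0 → posterior Dirichlet(11/3, 4, 4, 11/2, 13)
obs 4: x=4 → posterior Dirichlet(11/3, 4, 4, 11/2, 14)
obs 5: x=3 → posterior Dirichlet(11/3, 4, 4, 13/2, 14)
obs 6: x=0 → posterior Dirichlet(14/3, 4, 4, 13/2, 14)
obs 7: x=3 → posterior Dirichlet(14/3, 4, 4, 15/2, 14)
obs 8: x=4 → posterior Dirichlet(14/3, 4, 4, 15/2, 15)
obs 9: x=0 → posterior Dirichlet(17/3, 4, 4, 15/2, 15)
obs 10: x=0 → posterior Dirichlet(20/3, 4, 4, 15/2, 15)
obs 11: x=1 → posterior Dirichlet(20/3, 5, 4, 15/2, 15)
obs 12: x=3 → posterior Dirichlet(20/3, 5, 4, 17/2, 15)
obs 13: x=0 → posterior Dirichlet(23/3, 5, 4, 17/2, 15)
obs 14: x=2 → posterior Dirichlet(23/3, 5, 5, 17/2, 15)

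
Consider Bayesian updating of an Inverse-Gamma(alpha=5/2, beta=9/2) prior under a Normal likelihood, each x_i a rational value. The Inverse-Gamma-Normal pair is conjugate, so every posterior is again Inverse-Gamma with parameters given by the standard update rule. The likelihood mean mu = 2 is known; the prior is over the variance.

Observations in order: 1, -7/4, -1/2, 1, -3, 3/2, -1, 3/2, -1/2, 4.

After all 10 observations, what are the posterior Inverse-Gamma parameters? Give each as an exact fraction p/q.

obs 1: x=1 → posterior Inverse-Gamma(3, 5)
obs 2: x=-7/4 → posterior Inverse-Gamma(7/2, 385/32)
obs 3: x=-1/2 → posterior Inverse-Gamma(4, 485/32)
obs 4: x=1 → posterior Inverse-Gamma(9/2, 501/32)
obs 5: x=-3 → posterior Inverse-Gamma(5, 901/32)
obs 6: x=3/2 → posterior Inverse-Gamma(11/2, 905/32)
obs 7: x=-1 → posterior Inverse-Gamma(6, 1049/32)
obs 8: x=3/2 → posterior Inverse-Gamma(13/2, 1053/32)
obs 9: x=-1/2 → posterior Inverse-Gamma(7, 1153/32)
obs 10: x=4 → posterior Inverse-Gamma(15/2, 1217/32)

alpha=15/2, beta=1217/32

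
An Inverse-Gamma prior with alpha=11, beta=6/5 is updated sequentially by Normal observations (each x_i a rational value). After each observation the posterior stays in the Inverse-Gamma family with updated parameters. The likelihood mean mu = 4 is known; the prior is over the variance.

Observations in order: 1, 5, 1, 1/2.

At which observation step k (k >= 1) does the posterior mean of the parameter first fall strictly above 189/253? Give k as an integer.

obs 1: x=1 → posterior Inverse-Gamma(23/2, 57/10)
obs 2: x=5 → posterior Inverse-Gamma(12, 31/5)
obs 3: x=1 → posterior Inverse-Gamma(25/2, 107/10)
obs 4: x=1/2 → posterior Inverse-Gamma(13, 673/40)

k = 3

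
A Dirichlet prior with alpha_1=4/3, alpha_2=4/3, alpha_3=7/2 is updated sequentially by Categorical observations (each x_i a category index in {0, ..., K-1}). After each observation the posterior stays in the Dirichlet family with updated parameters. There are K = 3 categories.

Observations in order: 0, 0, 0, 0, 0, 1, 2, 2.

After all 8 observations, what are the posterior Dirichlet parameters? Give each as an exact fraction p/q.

alpha_1=19/3, alpha_2=7/3, alpha_3=11/2

obs 1: x=0 → posterior Dirichlet(7/3, 4/3, 7/2)
obs 2: x=0 → posterior Dirichlet(10/3, 4/3, 7/2)
obs 3: x=0 → posterior Dirichlet(13/3, 4/3, 7/2)
obs 4: x=0 → posterior Dirichlet(16/3, 4/3, 7/2)
obs 5: x=0 → posterior Dirichlet(19/3, 4/3, 7/2)
obs 6: x=1 → posterior Dirichlet(19/3, 7/3, 7/2)
obs 7: x=2 → posterior Dirichlet(19/3, 7/3, 9/2)
obs 8: x=2 → posterior Dirichlet(19/3, 7/3, 11/2)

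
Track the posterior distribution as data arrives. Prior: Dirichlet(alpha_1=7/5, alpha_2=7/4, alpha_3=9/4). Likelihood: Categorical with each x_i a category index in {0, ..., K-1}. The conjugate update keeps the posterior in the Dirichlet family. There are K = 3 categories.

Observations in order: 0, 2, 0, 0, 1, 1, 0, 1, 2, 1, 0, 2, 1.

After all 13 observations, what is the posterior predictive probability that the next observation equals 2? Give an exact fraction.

105/368

obs 1: x=0 → posterior Dirichlet(12/5, 7/4, 9/4)
obs 2: x=2 → posterior Dirichlet(12/5, 7/4, 13/4)
obs 3: x=0 → posterior Dirichlet(17/5, 7/4, 13/4)
obs 4: x=0 → posterior Dirichlet(22/5, 7/4, 13/4)
obs 5: x=1 → posterior Dirichlet(22/5, 11/4, 13/4)
obs 6: x=1 → posterior Dirichlet(22/5, 15/4, 13/4)
obs 7: x=0 → posterior Dirichlet(27/5, 15/4, 13/4)
obs 8: x=1 → posterior Dirichlet(27/5, 19/4, 13/4)
obs 9: x=2 → posterior Dirichlet(27/5, 19/4, 17/4)
obs 10: x=1 → posterior Dirichlet(27/5, 23/4, 17/4)
obs 11: x=0 → posterior Dirichlet(32/5, 23/4, 17/4)
obs 12: x=2 → posterior Dirichlet(32/5, 23/4, 21/4)
obs 13: x=1 → posterior Dirichlet(32/5, 27/4, 21/4)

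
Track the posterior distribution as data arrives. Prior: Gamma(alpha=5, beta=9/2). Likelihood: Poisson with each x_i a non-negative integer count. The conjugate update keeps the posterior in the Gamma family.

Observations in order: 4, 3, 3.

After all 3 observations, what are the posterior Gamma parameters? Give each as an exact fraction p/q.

obs 1: x=4 → posterior Gamma(9, 11/2)
obs 2: x=3 → posterior Gamma(12, 13/2)
obs 3: x=3 → posterior Gamma(15, 15/2)

alpha=15, beta=15/2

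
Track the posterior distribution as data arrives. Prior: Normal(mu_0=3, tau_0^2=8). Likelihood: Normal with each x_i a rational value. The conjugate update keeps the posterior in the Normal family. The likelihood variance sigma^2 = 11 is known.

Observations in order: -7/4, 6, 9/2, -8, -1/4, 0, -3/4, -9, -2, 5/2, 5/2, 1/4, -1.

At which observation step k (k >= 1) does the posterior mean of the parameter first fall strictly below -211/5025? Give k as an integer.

k = 8

obs 1: x=-7/4 → posterior Normal(1, 88/19)
obs 2: x=6 → posterior Normal(67/27, 88/27)
obs 3: x=9/2 → posterior Normal(103/35, 88/35)
obs 4: x=-8 → posterior Normal(39/43, 88/43)
obs 5: x=-1/4 → posterior Normal(37/51, 88/51)
obs 6: x=0 → posterior Normal(37/59, 88/59)
obs 7: x=-3/4 → posterior Normal(31/67, 88/67)
obs 8: x=-9 → posterior Normal(-41/75, 88/75)
obs 9: x=-2 → posterior Normal(-57/83, 88/83)
obs 10: x=5/2 → posterior Normal(-37/91, 88/91)
obs 11: x=5/2 → posterior Normal(-17/99, 8/9)
obs 12: x=1/4 → posterior Normal(-15/107, 88/107)
obs 13: x=-1 → posterior Normal(-1/5, 88/115)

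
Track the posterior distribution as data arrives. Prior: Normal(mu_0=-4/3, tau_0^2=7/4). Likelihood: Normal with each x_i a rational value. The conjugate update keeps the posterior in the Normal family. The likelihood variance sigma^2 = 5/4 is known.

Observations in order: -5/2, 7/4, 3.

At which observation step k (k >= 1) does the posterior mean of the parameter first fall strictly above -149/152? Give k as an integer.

k = 2

obs 1: x=-5/2 → posterior Normal(-145/72, 35/48)
obs 2: x=7/4 → posterior Normal(-143/228, 35/76)
obs 3: x=3 → posterior Normal(109/312, 35/104)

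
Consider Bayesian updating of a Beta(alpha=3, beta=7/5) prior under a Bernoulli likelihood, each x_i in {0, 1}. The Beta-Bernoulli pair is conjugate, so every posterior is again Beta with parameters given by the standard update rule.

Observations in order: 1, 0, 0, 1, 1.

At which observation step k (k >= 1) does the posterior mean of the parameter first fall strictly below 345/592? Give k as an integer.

obs 1: x=1 → posterior Beta(4, 7/5)
obs 2: x=0 → posterior Beta(4, 12/5)
obs 3: x=0 → posterior Beta(4, 17/5)
obs 4: x=1 → posterior Beta(5, 17/5)
obs 5: x=1 → posterior Beta(6, 17/5)

k = 3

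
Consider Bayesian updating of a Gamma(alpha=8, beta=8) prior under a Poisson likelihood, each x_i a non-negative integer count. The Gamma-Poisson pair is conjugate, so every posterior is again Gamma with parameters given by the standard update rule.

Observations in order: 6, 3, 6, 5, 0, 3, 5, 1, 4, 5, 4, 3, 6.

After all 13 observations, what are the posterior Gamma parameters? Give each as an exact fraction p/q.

alpha=59, beta=21

obs 1: x=6 → posterior Gamma(14, 9)
obs 2: x=3 → posterior Gamma(17, 10)
obs 3: x=6 → posterior Gamma(23, 11)
obs 4: x=5 → posterior Gamma(28, 12)
obs 5: x=0 → posterior Gamma(28, 13)
obs 6: x=3 → posterior Gamma(31, 14)
obs 7: x=5 → posterior Gamma(36, 15)
obs 8: x=1 → posterior Gamma(37, 16)
obs 9: x=4 → posterior Gamma(41, 17)
obs 10: x=5 → posterior Gamma(46, 18)
obs 11: x=4 → posterior Gamma(50, 19)
obs 12: x=3 → posterior Gamma(53, 20)
obs 13: x=6 → posterior Gamma(59, 21)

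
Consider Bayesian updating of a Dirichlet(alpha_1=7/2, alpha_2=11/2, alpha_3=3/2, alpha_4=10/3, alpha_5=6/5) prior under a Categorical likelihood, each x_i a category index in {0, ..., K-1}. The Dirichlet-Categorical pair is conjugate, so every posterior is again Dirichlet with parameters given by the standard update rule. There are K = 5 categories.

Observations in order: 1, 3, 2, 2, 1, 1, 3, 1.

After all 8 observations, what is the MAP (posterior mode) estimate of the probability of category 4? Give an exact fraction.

obs 1: x=1 → posterior Dirichlet(7/2, 13/2, 3/2, 10/3, 6/5)
obs 2: x=3 → posterior Dirichlet(7/2, 13/2, 3/2, 13/3, 6/5)
obs 3: x=2 → posterior Dirichlet(7/2, 13/2, 5/2, 13/3, 6/5)
obs 4: x=2 → posterior Dirichlet(7/2, 13/2, 7/2, 13/3, 6/5)
obs 5: x=1 → posterior Dirichlet(7/2, 15/2, 7/2, 13/3, 6/5)
obs 6: x=1 → posterior Dirichlet(7/2, 17/2, 7/2, 13/3, 6/5)
obs 7: x=3 → posterior Dirichlet(7/2, 17/2, 7/2, 16/3, 6/5)
obs 8: x=1 → posterior Dirichlet(7/2, 19/2, 7/2, 16/3, 6/5)

6/541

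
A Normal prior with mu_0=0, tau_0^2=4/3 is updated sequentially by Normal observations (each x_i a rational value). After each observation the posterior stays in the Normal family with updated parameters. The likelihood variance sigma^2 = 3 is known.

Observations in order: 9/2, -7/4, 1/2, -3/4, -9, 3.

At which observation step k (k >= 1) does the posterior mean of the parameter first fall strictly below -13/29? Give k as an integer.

k = 5

obs 1: x=9/2 → posterior Normal(18/13, 12/13)
obs 2: x=-7/4 → posterior Normal(11/17, 12/17)
obs 3: x=1/2 → posterior Normal(13/21, 4/7)
obs 4: x=-3/4 → posterior Normal(2/5, 12/25)
obs 5: x=-9 → posterior Normal(-26/29, 12/29)
obs 6: x=3 → posterior Normal(-14/33, 4/11)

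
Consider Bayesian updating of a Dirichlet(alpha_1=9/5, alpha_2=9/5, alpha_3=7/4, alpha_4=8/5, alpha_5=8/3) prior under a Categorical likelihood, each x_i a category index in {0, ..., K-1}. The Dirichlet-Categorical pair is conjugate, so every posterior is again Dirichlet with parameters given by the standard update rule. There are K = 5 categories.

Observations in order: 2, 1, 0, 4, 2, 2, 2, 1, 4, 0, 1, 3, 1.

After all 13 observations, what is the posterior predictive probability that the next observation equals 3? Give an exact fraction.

156/1357

obs 1: x=2 → posterior Dirichlet(9/5, 9/5, 11/4, 8/5, 8/3)
obs 2: x=1 → posterior Dirichlet(9/5, 14/5, 11/4, 8/5, 8/3)
obs 3: x=0 → posterior Dirichlet(14/5, 14/5, 11/4, 8/5, 8/3)
obs 4: x=4 → posterior Dirichlet(14/5, 14/5, 11/4, 8/5, 11/3)
obs 5: x=2 → posterior Dirichlet(14/5, 14/5, 15/4, 8/5, 11/3)
obs 6: x=2 → posterior Dirichlet(14/5, 14/5, 19/4, 8/5, 11/3)
obs 7: x=2 → posterior Dirichlet(14/5, 14/5, 23/4, 8/5, 11/3)
obs 8: x=1 → posterior Dirichlet(14/5, 19/5, 23/4, 8/5, 11/3)
obs 9: x=4 → posterior Dirichlet(14/5, 19/5, 23/4, 8/5, 14/3)
obs 10: x=0 → posterior Dirichlet(19/5, 19/5, 23/4, 8/5, 14/3)
obs 11: x=1 → posterior Dirichlet(19/5, 24/5, 23/4, 8/5, 14/3)
obs 12: x=3 → posterior Dirichlet(19/5, 24/5, 23/4, 13/5, 14/3)
obs 13: x=1 → posterior Dirichlet(19/5, 29/5, 23/4, 13/5, 14/3)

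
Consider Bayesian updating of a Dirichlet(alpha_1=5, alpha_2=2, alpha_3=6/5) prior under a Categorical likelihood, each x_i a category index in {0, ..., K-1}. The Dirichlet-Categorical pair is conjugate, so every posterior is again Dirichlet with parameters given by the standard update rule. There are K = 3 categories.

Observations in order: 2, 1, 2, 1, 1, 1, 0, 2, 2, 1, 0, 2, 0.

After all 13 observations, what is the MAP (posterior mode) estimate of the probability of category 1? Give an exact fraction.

obs 1: x=2 → posterior Dirichlet(5, 2, 11/5)
obs 2: x=1 → posterior Dirichlet(5, 3, 11/5)
obs 3: x=2 → posterior Dirichlet(5, 3, 16/5)
obs 4: x=1 → posterior Dirichlet(5, 4, 16/5)
obs 5: x=1 → posterior Dirichlet(5, 5, 16/5)
obs 6: x=1 → posterior Dirichlet(5, 6, 16/5)
obs 7: x=0 → posterior Dirichlet(6, 6, 16/5)
obs 8: x=2 → posterior Dirichlet(6, 6, 21/5)
obs 9: x=2 → posterior Dirichlet(6, 6, 26/5)
obs 10: x=1 → posterior Dirichlet(6, 7, 26/5)
obs 11: x=0 → posterior Dirichlet(7, 7, 26/5)
obs 12: x=2 → posterior Dirichlet(7, 7, 31/5)
obs 13: x=0 → posterior Dirichlet(8, 7, 31/5)

30/91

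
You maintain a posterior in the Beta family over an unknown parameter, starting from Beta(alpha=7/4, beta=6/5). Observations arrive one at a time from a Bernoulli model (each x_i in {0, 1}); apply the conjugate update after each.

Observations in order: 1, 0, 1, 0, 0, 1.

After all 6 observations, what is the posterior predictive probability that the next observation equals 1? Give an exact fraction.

95/179

obs 1: x=1 → posterior Beta(11/4, 6/5)
obs 2: x=0 → posterior Beta(11/4, 11/5)
obs 3: x=1 → posterior Beta(15/4, 11/5)
obs 4: x=0 → posterior Beta(15/4, 16/5)
obs 5: x=0 → posterior Beta(15/4, 21/5)
obs 6: x=1 → posterior Beta(19/4, 21/5)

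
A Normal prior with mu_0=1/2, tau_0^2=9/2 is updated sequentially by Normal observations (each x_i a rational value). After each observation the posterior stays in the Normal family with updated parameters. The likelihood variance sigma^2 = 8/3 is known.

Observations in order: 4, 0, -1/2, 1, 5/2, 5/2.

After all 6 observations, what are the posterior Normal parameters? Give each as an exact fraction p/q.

mu_0=529/356, tau_0^2=36/89

obs 1: x=4 → posterior Normal(116/43, 72/43)
obs 2: x=0 → posterior Normal(58/35, 36/35)
obs 3: x=-1/2 → posterior Normal(205/194, 72/97)
obs 4: x=1 → posterior Normal(259/248, 18/31)
obs 5: x=5/2 → posterior Normal(197/151, 72/151)
obs 6: x=5/2 → posterior Normal(529/356, 36/89)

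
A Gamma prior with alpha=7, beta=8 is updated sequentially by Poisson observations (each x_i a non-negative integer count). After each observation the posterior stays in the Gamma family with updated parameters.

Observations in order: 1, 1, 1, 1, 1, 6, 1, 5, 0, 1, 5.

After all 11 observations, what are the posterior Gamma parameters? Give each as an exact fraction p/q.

obs 1: x=1 → posterior Gamma(8, 9)
obs 2: x=1 → posterior Gamma(9, 10)
obs 3: x=1 → posterior Gamma(10, 11)
obs 4: x=1 → posterior Gamma(11, 12)
obs 5: x=1 → posterior Gamma(12, 13)
obs 6: x=6 → posterior Gamma(18, 14)
obs 7: x=1 → posterior Gamma(19, 15)
obs 8: x=5 → posterior Gamma(24, 16)
obs 9: x=0 → posterior Gamma(24, 17)
obs 10: x=1 → posterior Gamma(25, 18)
obs 11: x=5 → posterior Gamma(30, 19)

alpha=30, beta=19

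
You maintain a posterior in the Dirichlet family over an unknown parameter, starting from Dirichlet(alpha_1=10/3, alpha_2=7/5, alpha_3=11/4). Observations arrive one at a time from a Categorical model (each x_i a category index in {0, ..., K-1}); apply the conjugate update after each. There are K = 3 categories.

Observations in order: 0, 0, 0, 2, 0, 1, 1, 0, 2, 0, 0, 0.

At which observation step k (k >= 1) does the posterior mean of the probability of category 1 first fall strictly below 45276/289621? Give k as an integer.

obs 1: x=0 → posterior Dirichlet(13/3, 7/5, 11/4)
obs 2: x=0 → posterior Dirichlet(16/3, 7/5, 11/4)
obs 3: x=0 → posterior Dirichlet(19/3, 7/5, 11/4)
obs 4: x=2 → posterior Dirichlet(19/3, 7/5, 15/4)
obs 5: x=0 → posterior Dirichlet(22/3, 7/5, 15/4)
obs 6: x=1 → posterior Dirichlet(22/3, 12/5, 15/4)
obs 7: x=1 → posterior Dirichlet(22/3, 17/5, 15/4)
obs 8: x=0 → posterior Dirichlet(25/3, 17/5, 15/4)
obs 9: x=2 → posterior Dirichlet(25/3, 17/5, 19/4)
obs 10: x=0 → posterior Dirichlet(28/3, 17/5, 19/4)
obs 11: x=0 → posterior Dirichlet(31/3, 17/5, 19/4)
obs 12: x=0 → posterior Dirichlet(34/3, 17/5, 19/4)

k = 2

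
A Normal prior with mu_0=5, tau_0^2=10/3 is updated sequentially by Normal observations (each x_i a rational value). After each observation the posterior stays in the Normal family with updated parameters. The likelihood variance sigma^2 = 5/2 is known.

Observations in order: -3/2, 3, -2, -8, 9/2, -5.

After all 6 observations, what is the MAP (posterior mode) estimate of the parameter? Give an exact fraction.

-7/9

obs 1: x=-3/2 → posterior Normal(9/7, 10/7)
obs 2: x=3 → posterior Normal(21/11, 10/11)
obs 3: x=-2 → posterior Normal(13/15, 2/3)
obs 4: x=-8 → posterior Normal(-1, 10/19)
obs 5: x=9/2 → posterior Normal(-1/23, 10/23)
obs 6: x=-5 → posterior Normal(-7/9, 10/27)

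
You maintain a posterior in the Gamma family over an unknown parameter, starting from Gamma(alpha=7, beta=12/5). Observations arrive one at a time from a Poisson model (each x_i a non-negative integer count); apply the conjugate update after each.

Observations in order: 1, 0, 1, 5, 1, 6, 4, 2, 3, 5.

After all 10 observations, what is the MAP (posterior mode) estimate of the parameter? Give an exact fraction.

85/31

obs 1: x=1 → posterior Gamma(8, 17/5)
obs 2: x=0 → posterior Gamma(8, 22/5)
obs 3: x=1 → posterior Gamma(9, 27/5)
obs 4: x=5 → posterior Gamma(14, 32/5)
obs 5: x=1 → posterior Gamma(15, 37/5)
obs 6: x=6 → posterior Gamma(21, 42/5)
obs 7: x=4 → posterior Gamma(25, 47/5)
obs 8: x=2 → posterior Gamma(27, 52/5)
obs 9: x=3 → posterior Gamma(30, 57/5)
obs 10: x=5 → posterior Gamma(35, 62/5)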